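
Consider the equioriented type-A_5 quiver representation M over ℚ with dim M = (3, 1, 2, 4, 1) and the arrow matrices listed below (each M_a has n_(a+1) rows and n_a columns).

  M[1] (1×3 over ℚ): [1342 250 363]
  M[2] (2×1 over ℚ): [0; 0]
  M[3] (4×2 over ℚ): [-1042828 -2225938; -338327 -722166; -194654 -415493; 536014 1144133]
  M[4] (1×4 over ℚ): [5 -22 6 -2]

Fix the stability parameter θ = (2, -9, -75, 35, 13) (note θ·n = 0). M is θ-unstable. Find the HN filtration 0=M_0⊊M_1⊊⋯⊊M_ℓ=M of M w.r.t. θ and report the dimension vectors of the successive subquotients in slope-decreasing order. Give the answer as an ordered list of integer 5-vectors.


Barcode: M ≅ I[1,1]^2, I[1,2], I[3,4], I[3,5], I[4,4]^2. HN layers by μ_θ (5 steps, strictly decreasing):
  μ^(1)=35; μ^(2)=24; μ^(3)=2; μ^(4)=-7/2; μ^(5)=-75

((0, 0, 0, 3, 0); (0, 0, 0, 1, 1); (2, 0, 0, 0, 0); (1, 1, 0, 0, 0); (0, 0, 2, 0, 0))


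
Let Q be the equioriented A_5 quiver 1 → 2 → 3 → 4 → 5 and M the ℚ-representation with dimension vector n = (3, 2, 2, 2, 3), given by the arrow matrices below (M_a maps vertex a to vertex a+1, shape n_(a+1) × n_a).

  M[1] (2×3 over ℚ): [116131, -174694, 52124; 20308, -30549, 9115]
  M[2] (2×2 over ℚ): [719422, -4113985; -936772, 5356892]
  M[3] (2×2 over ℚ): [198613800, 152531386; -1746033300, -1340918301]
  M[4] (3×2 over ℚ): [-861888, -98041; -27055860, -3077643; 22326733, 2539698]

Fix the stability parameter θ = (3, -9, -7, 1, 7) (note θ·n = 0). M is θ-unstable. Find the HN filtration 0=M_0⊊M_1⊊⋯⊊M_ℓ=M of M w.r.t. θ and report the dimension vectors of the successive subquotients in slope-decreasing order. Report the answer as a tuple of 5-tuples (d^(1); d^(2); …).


Barcode: M ≅ I[1,1], I[1,3], I[1,5], I[4,5], I[5,5]. HN layers by μ_θ (4 steps, strictly decreasing):
  μ^(1)=7; μ^(2)=3; μ^(3)=1; μ^(4)=-13/3

((0, 0, 0, 0, 3); (1, 0, 0, 0, 0); (0, 0, 0, 2, 0); (2, 2, 2, 0, 0))


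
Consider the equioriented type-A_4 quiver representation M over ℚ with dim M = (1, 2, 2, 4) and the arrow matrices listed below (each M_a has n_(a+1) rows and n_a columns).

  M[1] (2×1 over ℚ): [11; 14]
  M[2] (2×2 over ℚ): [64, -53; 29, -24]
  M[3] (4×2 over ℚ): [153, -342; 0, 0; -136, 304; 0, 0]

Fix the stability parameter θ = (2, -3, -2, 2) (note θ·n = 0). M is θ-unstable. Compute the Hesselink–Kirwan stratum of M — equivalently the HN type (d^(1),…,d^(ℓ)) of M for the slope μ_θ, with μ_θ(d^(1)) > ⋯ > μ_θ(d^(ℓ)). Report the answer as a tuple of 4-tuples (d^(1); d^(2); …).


Via rank(M_{q-1}∘⋯∘M_p): M ≅ I[1,3], I[2,4], I[4,4]^3.
μ_θ-semistable layers: μ^(1)=2; μ^(2)=-1; μ^(3)=-2; μ^(4)=-3

((0, 0, 0, 4); (1, 1, 1, 0); (0, 0, 1, 0); (0, 1, 0, 0))


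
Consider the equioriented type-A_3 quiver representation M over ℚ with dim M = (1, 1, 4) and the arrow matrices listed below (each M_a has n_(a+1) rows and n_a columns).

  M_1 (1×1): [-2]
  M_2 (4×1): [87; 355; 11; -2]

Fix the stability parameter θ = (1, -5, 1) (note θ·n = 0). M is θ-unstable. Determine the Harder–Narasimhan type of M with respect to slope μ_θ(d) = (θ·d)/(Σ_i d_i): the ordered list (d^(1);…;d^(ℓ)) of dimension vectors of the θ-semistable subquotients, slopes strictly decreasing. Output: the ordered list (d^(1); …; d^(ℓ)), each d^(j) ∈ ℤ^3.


Interval decomposition of M: I[1,3], I[3,3]^3.
HN type (ℓ=2): μ^(1)=1; μ^(2)=-2

((0, 0, 4); (1, 1, 0))


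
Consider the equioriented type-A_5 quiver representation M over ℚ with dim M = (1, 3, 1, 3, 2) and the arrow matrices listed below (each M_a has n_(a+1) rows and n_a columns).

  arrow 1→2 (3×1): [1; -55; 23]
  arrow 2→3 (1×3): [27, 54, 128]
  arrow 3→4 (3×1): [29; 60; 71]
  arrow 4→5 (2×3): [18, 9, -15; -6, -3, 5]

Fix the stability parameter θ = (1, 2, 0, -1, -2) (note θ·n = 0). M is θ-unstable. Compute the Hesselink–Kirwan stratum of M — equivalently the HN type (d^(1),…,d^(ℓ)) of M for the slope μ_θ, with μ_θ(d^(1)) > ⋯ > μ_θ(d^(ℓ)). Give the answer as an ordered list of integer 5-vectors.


Barcode: M ≅ I[1,5], I[2,2]^2, I[4,4]^2, I[5,5]. HN layers by μ_θ (4 steps, strictly decreasing):
  μ^(1)=2; μ^(2)=0; μ^(3)=-1; μ^(4)=-2

((0, 2, 0, 0, 0); (1, 1, 1, 1, 1); (0, 0, 0, 2, 0); (0, 0, 0, 0, 1))


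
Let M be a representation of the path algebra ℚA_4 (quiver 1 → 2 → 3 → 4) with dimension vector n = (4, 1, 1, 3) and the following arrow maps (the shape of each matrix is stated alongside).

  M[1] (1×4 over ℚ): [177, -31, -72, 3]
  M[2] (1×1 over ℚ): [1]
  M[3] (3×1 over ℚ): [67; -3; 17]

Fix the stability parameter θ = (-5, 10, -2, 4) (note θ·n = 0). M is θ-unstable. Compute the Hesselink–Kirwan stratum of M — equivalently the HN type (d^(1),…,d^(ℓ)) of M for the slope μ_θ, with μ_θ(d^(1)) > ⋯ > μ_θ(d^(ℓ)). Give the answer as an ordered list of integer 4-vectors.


Barcode: M ≅ I[1,1]^3, I[1,4], I[4,4]^2. HN layers by μ_θ (2 steps, strictly decreasing):
  μ^(1)=4; μ^(2)=-5

((0, 1, 1, 3); (4, 0, 0, 0))


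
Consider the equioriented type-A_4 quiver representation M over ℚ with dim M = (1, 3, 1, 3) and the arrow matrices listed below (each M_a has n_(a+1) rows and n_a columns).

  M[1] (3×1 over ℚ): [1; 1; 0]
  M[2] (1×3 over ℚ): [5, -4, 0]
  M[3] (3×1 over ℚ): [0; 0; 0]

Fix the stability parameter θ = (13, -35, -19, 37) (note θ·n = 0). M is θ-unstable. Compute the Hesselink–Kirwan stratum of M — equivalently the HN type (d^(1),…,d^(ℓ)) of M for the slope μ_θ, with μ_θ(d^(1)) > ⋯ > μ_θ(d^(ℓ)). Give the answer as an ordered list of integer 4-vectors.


Barcode: M ≅ I[1,3], I[2,2]^2, I[4,4]^3. HN layers by μ_θ (3 steps, strictly decreasing):
  μ^(1)=37; μ^(2)=-41/3; μ^(3)=-35

((0, 0, 0, 3); (1, 1, 1, 0); (0, 2, 0, 0))


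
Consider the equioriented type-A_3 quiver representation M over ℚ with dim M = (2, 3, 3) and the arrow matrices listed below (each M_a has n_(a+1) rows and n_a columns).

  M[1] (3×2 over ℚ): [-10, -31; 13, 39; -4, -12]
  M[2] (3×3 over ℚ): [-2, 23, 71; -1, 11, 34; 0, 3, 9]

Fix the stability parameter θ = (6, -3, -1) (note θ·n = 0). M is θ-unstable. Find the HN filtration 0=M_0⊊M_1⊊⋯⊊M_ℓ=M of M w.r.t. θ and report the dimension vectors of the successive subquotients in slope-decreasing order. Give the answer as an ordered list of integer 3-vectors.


Via rank(M_{q-1}∘⋯∘M_p): M ≅ I[1,3]^2, I[2,2], I[3,3].
μ_θ-semistable layers: μ^(1)=2/3; μ^(2)=-1; μ^(3)=-3

((2, 2, 2); (0, 0, 1); (0, 1, 0))


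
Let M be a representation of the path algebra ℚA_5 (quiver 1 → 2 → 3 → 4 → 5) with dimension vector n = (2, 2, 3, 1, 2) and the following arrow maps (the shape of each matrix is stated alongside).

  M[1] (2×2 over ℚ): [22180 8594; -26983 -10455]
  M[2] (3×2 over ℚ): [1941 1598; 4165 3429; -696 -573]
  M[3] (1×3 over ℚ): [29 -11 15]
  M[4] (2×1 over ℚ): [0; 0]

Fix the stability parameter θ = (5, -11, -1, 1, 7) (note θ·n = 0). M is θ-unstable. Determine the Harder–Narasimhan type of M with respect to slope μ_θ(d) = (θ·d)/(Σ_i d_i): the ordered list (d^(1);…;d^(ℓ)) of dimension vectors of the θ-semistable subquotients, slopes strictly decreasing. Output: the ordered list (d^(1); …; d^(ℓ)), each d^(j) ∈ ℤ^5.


Interval decomposition of M: I[1,3], I[1,4], I[3,3], I[5,5]^2.
HN type (ℓ=4): μ^(1)=7; μ^(2)=1; μ^(3)=-1; μ^(4)=-3

((0, 0, 0, 0, 2); (0, 0, 0, 1, 0); (0, 0, 3, 0, 0); (2, 2, 0, 0, 0))


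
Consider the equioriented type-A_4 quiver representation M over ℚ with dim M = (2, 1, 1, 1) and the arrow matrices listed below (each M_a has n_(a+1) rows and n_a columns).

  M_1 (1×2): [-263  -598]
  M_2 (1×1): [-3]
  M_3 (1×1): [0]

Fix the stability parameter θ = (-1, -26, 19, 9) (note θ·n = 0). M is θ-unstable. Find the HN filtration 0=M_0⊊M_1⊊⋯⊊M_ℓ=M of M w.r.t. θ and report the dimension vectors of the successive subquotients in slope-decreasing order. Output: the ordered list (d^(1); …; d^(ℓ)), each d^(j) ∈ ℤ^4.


Interval decomposition of M: I[1,1], I[1,3], I[4,4].
HN type (ℓ=4): μ^(1)=19; μ^(2)=9; μ^(3)=-1; μ^(4)=-27/2

((0, 0, 1, 0); (0, 0, 0, 1); (1, 0, 0, 0); (1, 1, 0, 0))


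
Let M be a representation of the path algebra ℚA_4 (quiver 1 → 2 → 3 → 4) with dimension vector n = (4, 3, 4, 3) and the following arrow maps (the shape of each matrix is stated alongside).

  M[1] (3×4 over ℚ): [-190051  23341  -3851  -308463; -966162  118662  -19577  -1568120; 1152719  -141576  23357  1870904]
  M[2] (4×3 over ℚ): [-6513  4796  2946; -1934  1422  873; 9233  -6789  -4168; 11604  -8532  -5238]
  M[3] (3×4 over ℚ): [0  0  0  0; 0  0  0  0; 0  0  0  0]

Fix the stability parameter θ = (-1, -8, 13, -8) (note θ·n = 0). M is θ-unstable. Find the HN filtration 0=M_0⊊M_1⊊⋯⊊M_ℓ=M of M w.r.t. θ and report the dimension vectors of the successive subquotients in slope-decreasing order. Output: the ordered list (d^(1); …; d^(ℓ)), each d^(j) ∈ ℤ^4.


Barcode: M ≅ I[1,1], I[1,3]^3, I[3,3], I[4,4]^3. HN layers by μ_θ (4 steps, strictly decreasing):
  μ^(1)=13; μ^(2)=-1; μ^(3)=-9/2; μ^(4)=-8

((0, 0, 4, 0); (1, 0, 0, 0); (3, 3, 0, 0); (0, 0, 0, 3))


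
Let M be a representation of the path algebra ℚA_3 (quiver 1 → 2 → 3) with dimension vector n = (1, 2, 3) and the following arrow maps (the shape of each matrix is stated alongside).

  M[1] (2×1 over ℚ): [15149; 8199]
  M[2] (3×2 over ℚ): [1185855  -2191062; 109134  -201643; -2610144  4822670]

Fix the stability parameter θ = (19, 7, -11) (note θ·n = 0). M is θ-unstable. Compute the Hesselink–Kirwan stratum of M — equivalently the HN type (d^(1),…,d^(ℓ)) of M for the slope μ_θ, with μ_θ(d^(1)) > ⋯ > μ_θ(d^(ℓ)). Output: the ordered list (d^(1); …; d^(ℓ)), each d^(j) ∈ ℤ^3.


Interval decomposition of M: I[1,3], I[2,3], I[3,3].
HN type (ℓ=3): μ^(1)=5; μ^(2)=-2; μ^(3)=-11

((1, 1, 1); (0, 1, 1); (0, 0, 1))


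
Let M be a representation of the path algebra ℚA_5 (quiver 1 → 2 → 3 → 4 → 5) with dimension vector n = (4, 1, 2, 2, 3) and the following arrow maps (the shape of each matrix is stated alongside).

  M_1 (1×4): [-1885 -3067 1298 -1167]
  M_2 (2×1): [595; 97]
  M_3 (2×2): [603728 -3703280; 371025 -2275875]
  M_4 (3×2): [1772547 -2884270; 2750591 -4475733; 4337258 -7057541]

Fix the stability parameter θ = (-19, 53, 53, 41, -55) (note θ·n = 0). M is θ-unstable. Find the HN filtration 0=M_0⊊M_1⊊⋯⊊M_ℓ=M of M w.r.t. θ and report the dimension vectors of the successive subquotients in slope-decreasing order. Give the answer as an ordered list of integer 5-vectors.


Interval decomposition of M: I[1,1]^3, I[1,3], I[3,5], I[4,5], I[5,5].
HN type (ℓ=5): μ^(1)=53; μ^(2)=13; μ^(3)=-7; μ^(4)=-19; μ^(5)=-55

((0, 1, 1, 0, 0); (0, 0, 1, 1, 1); (0, 0, 0, 1, 1); (4, 0, 0, 0, 0); (0, 0, 0, 0, 1))


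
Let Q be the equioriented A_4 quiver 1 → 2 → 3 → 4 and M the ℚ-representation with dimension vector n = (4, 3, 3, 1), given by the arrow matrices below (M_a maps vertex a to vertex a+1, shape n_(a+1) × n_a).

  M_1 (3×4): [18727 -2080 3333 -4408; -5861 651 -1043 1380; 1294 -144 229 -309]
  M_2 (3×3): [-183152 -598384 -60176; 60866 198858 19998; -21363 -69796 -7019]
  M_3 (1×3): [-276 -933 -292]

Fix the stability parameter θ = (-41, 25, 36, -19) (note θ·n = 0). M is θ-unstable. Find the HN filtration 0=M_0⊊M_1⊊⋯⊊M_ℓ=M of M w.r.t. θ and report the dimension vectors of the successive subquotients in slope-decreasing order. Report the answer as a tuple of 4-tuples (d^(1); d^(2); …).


Barcode: M ≅ I[1,1], I[1,2], I[1,3], I[1,4], I[3,3]. HN layers by μ_θ (4 steps, strictly decreasing):
  μ^(1)=36; μ^(2)=25; μ^(3)=14; μ^(4)=-41

((0, 0, 2, 0); (0, 2, 0, 0); (0, 1, 1, 1); (4, 0, 0, 0))


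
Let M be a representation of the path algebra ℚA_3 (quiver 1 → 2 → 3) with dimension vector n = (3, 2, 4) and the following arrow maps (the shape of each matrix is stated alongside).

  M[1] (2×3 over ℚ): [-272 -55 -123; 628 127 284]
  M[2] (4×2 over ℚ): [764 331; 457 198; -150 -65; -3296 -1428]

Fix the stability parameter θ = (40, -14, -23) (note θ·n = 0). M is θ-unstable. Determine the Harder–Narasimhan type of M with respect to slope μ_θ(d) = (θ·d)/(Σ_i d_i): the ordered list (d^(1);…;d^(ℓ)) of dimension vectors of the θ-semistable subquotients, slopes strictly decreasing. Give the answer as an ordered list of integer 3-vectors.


Interval decomposition of M: I[1,1], I[1,3]^2, I[3,3]^2.
HN type (ℓ=3): μ^(1)=40; μ^(2)=1; μ^(3)=-23

((1, 0, 0); (2, 2, 2); (0, 0, 2))


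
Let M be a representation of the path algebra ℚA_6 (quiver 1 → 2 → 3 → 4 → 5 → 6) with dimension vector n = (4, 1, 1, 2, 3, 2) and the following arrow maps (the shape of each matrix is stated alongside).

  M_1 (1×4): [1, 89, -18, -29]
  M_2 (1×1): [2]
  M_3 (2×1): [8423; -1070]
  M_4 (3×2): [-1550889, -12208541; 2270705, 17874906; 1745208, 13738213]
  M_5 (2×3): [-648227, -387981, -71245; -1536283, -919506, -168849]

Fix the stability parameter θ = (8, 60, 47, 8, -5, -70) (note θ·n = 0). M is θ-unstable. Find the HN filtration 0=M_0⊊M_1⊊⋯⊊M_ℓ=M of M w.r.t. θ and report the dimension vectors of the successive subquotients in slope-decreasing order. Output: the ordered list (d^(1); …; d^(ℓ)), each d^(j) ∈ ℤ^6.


Barcode: M ≅ I[1,1]^3, I[1,6], I[4,5], I[5,6]. HN layers by μ_θ (3 steps, strictly decreasing):
  μ^(1)=8; μ^(2)=3/2; μ^(3)=-75/2

((4, 1, 1, 1, 1, 1); (0, 0, 0, 1, 1, 0); (0, 0, 0, 0, 1, 1))


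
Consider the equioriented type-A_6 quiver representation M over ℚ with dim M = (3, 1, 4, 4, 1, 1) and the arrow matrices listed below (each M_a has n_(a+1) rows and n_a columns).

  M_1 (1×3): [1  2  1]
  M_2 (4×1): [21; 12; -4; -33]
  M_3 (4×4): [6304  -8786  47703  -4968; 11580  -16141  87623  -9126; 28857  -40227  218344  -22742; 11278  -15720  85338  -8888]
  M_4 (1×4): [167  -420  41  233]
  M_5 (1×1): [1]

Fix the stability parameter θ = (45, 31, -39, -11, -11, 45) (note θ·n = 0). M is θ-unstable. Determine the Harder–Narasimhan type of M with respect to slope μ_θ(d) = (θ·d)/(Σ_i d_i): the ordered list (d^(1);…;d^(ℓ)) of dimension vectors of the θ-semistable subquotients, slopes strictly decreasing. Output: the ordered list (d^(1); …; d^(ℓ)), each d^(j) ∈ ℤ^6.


Interval decomposition of M: I[1,1]^2, I[1,6], I[3,3], I[3,4]^2, I[4,4].
HN type (ℓ=4): μ^(1)=45; μ^(2)=3; μ^(3)=-11; μ^(4)=-39

((2, 0, 0, 0, 0, 1); (1, 1, 1, 1, 1, 0); (0, 0, 0, 3, 0, 0); (0, 0, 3, 0, 0, 0))


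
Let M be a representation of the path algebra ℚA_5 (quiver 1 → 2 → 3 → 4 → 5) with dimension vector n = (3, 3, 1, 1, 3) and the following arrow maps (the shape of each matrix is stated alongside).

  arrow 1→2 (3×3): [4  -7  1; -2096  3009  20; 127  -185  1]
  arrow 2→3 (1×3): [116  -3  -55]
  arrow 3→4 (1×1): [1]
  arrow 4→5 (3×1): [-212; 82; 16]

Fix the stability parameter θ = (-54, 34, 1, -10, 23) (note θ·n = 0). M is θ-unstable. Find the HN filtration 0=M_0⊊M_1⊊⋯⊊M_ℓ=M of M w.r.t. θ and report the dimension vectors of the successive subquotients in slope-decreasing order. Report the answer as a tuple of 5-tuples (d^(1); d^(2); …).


Barcode: M ≅ I[1,2]^2, I[1,5], I[5,5]^2. HN layers by μ_θ (4 steps, strictly decreasing):
  μ^(1)=34; μ^(2)=23; μ^(3)=25/3; μ^(4)=-54

((0, 2, 0, 0, 0); (0, 0, 0, 0, 3); (0, 1, 1, 1, 0); (3, 0, 0, 0, 0))


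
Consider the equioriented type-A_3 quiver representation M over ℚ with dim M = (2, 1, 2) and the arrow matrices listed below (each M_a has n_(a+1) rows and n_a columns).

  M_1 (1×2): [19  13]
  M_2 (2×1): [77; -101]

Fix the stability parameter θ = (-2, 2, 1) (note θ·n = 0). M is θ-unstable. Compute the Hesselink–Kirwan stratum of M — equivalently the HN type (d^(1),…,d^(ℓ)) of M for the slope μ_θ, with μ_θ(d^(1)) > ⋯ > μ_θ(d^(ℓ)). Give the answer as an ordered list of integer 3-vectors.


Via rank(M_{q-1}∘⋯∘M_p): M ≅ I[1,1], I[1,3], I[3,3].
μ_θ-semistable layers: μ^(1)=3/2; μ^(2)=1; μ^(3)=-2

((0, 1, 1); (0, 0, 1); (2, 0, 0))


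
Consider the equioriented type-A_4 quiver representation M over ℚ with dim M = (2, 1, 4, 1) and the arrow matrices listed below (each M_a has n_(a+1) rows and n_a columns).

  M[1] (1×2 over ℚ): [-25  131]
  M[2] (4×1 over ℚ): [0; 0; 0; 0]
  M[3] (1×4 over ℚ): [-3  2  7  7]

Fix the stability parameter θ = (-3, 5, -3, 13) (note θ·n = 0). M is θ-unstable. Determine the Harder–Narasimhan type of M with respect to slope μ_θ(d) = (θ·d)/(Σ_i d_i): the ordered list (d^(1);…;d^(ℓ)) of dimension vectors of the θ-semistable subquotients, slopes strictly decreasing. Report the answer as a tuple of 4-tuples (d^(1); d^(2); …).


Interval decomposition of M: I[1,1], I[1,2], I[3,3]^3, I[3,4].
HN type (ℓ=3): μ^(1)=13; μ^(2)=5; μ^(3)=-3

((0, 0, 0, 1); (0, 1, 0, 0); (2, 0, 4, 0))


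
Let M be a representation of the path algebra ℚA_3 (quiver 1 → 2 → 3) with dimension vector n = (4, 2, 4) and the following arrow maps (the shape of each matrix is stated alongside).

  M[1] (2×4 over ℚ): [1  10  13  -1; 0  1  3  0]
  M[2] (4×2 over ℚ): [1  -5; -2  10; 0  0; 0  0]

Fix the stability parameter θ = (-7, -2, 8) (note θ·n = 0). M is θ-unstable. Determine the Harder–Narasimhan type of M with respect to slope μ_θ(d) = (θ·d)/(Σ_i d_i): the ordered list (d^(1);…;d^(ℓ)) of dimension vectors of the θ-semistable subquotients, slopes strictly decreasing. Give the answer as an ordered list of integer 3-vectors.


Barcode: M ≅ I[1,1]^2, I[1,2], I[1,3], I[3,3]^3. HN layers by μ_θ (3 steps, strictly decreasing):
  μ^(1)=8; μ^(2)=-2; μ^(3)=-7

((0, 0, 4); (0, 2, 0); (4, 0, 0))


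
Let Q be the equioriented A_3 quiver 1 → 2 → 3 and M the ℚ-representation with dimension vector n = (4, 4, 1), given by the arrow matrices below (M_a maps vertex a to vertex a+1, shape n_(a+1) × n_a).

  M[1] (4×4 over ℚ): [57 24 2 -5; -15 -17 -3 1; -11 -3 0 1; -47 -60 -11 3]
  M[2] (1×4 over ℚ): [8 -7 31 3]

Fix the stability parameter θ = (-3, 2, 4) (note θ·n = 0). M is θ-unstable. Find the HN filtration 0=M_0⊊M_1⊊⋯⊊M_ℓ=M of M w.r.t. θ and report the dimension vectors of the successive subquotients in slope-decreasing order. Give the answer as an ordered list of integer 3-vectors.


Barcode: M ≅ I[1,1], I[1,2]^2, I[1,3], I[2,2]. HN layers by μ_θ (3 steps, strictly decreasing):
  μ^(1)=4; μ^(2)=2; μ^(3)=-3

((0, 0, 1); (0, 4, 0); (4, 0, 0))


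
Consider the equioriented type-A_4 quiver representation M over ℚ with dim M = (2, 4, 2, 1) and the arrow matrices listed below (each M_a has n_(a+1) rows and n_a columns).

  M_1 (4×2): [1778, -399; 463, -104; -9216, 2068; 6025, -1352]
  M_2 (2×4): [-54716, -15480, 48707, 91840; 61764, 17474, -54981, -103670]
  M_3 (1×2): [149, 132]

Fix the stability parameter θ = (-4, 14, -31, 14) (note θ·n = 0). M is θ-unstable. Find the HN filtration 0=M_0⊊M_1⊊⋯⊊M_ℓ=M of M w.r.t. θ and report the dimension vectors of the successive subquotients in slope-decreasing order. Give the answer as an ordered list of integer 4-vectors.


Barcode: M ≅ I[1,2]^2, I[2,3], I[2,4]. HN layers by μ_θ (3 steps, strictly decreasing):
  μ^(1)=14; μ^(2)=-4; μ^(3)=-17/2

((0, 2, 0, 1); (2, 0, 0, 0); (0, 2, 2, 0))


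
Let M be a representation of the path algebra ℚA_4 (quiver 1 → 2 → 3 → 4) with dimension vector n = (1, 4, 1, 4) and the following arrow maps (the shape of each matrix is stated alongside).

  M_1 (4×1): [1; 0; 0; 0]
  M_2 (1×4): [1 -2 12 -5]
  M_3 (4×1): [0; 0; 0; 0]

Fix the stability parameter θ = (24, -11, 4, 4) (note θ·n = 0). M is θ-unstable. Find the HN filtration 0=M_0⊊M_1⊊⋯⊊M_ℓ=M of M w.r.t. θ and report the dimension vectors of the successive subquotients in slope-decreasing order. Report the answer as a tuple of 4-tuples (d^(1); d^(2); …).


Barcode: M ≅ I[1,3], I[2,2]^3, I[4,4]^4. HN layers by μ_θ (3 steps, strictly decreasing):
  μ^(1)=17/3; μ^(2)=4; μ^(3)=-11

((1, 1, 1, 0); (0, 0, 0, 4); (0, 3, 0, 0))


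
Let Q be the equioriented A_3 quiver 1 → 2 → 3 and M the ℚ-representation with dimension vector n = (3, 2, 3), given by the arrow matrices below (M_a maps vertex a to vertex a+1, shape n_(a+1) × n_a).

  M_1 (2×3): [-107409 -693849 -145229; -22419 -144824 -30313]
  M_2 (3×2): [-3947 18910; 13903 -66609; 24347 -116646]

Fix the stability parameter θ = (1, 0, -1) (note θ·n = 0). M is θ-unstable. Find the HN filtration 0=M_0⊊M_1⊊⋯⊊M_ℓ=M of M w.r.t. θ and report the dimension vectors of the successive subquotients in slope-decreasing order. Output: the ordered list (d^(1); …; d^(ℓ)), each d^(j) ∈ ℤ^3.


Interval decomposition of M: I[1,1], I[1,3]^2, I[3,3].
HN type (ℓ=3): μ^(1)=1; μ^(2)=0; μ^(3)=-1

((1, 0, 0); (2, 2, 2); (0, 0, 1))


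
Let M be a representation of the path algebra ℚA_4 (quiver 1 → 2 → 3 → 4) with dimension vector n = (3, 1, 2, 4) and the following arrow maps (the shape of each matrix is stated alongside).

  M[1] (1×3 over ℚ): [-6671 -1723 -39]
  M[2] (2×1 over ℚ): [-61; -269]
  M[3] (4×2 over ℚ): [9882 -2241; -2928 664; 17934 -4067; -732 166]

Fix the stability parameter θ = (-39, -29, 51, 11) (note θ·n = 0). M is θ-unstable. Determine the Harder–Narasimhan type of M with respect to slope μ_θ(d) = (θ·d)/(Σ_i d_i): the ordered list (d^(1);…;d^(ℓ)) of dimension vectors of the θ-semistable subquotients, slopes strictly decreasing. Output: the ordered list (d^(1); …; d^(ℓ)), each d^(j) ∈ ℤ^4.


Via rank(M_{q-1}∘⋯∘M_p): M ≅ I[1,1]^2, I[1,4], I[3,3], I[4,4]^3.
μ_θ-semistable layers: μ^(1)=51; μ^(2)=31; μ^(3)=11; μ^(4)=-29; μ^(5)=-39

((0, 0, 1, 0); (0, 0, 1, 1); (0, 0, 0, 3); (0, 1, 0, 0); (3, 0, 0, 0))


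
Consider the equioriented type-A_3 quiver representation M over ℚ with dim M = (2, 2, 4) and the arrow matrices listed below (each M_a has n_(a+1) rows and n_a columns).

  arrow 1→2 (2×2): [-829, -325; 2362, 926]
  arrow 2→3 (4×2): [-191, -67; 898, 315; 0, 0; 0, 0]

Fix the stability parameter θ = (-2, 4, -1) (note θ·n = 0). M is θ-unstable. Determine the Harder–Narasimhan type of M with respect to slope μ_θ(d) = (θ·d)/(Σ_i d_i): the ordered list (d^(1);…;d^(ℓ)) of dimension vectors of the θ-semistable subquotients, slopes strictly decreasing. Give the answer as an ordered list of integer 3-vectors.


Barcode: M ≅ I[1,3]^2, I[3,3]^2. HN layers by μ_θ (3 steps, strictly decreasing):
  μ^(1)=3/2; μ^(2)=-1; μ^(3)=-2

((0, 2, 2); (0, 0, 2); (2, 0, 0))


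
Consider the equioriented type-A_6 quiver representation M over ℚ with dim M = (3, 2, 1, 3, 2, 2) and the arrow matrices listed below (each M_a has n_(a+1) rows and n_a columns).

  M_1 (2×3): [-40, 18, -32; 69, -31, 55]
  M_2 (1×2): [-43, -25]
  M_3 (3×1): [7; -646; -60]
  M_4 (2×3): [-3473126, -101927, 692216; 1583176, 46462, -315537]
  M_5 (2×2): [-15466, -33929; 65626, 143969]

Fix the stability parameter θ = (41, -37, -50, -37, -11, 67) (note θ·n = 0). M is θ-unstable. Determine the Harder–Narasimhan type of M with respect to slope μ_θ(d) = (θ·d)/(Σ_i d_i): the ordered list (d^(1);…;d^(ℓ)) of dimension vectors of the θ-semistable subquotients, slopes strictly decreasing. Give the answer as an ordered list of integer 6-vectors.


Via rank(M_{q-1}∘⋯∘M_p): M ≅ I[1,1], I[1,2], I[1,4], I[4,5], I[4,6], I[6,6].
μ_θ-semistable layers: μ^(1)=67; μ^(2)=41; μ^(3)=2; μ^(4)=-11; μ^(5)=-83/4; μ^(6)=-37

((0, 0, 0, 0, 0, 2); (1, 0, 0, 0, 0, 0); (1, 1, 0, 0, 0, 0); (0, 0, 0, 0, 2, 0); (1, 1, 1, 1, 0, 0); (0, 0, 0, 2, 0, 0))


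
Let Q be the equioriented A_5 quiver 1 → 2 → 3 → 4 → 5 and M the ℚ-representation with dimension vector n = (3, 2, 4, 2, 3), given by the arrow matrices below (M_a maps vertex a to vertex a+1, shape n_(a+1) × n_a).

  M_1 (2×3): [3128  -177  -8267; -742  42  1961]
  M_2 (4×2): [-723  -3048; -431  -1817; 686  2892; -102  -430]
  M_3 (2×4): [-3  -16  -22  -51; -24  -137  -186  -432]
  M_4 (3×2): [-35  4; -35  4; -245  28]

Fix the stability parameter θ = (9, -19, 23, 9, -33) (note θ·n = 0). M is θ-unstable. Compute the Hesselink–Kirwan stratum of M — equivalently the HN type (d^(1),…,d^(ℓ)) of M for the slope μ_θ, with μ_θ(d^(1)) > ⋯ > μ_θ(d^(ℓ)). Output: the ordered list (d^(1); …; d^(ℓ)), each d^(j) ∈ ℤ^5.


Barcode: M ≅ I[1,1], I[1,4], I[1,5], I[3,3]^2, I[5,5]^2. HN layers by μ_θ (6 steps, strictly decreasing):
  μ^(1)=23; μ^(2)=16; μ^(3)=9; μ^(4)=-1/3; μ^(5)=-5; μ^(6)=-33

((0, 0, 2, 0, 0); (0, 0, 1, 1, 0); (1, 0, 0, 0, 0); (0, 0, 1, 1, 1); (2, 2, 0, 0, 0); (0, 0, 0, 0, 2))


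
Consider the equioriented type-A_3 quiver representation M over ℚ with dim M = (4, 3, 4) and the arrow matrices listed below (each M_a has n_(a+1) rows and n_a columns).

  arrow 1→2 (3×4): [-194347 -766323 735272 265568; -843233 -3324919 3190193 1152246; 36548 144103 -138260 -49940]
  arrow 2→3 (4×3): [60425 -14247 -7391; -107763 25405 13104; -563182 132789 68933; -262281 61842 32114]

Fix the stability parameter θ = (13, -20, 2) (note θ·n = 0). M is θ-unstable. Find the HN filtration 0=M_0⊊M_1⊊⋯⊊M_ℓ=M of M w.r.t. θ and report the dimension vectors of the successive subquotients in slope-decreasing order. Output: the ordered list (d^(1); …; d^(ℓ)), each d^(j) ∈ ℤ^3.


Via rank(M_{q-1}∘⋯∘M_p): M ≅ I[1,1], I[1,3]^3, I[3,3].
μ_θ-semistable layers: μ^(1)=13; μ^(2)=2; μ^(3)=-7/2

((1, 0, 0); (0, 0, 4); (3, 3, 0))


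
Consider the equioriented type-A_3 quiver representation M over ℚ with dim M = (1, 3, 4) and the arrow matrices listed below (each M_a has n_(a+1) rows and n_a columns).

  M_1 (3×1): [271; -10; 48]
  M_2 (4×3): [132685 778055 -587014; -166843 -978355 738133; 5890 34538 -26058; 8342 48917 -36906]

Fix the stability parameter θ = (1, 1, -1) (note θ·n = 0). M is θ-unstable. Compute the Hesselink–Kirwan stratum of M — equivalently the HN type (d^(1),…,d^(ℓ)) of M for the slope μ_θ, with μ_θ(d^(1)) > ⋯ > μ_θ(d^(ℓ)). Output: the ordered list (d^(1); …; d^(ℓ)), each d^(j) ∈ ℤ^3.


Interval decomposition of M: I[1,3], I[2,3]^2, I[3,3].
HN type (ℓ=3): μ^(1)=1/3; μ^(2)=0; μ^(3)=-1

((1, 1, 1); (0, 2, 2); (0, 0, 1))


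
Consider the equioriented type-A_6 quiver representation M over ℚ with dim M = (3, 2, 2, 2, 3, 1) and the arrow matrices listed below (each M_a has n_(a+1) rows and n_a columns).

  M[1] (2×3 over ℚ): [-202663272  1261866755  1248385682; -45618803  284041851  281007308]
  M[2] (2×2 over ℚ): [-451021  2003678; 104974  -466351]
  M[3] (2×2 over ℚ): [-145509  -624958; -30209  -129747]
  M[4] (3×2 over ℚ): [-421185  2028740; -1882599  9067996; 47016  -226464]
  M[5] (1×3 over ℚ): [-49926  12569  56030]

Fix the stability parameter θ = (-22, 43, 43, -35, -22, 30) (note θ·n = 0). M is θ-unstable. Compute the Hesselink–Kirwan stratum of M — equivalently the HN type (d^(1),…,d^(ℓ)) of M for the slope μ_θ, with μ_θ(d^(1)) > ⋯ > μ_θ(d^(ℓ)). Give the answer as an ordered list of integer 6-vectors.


Interval decomposition of M: I[1,1], I[1,4], I[1,6], I[5,5]^2.
HN type (ℓ=4): μ^(1)=30; μ^(2)=17; μ^(3)=29/4; μ^(4)=-22

((0, 0, 0, 0, 0, 1); (0, 1, 1, 1, 0, 0); (0, 1, 1, 1, 1, 0); (3, 0, 0, 0, 2, 0))


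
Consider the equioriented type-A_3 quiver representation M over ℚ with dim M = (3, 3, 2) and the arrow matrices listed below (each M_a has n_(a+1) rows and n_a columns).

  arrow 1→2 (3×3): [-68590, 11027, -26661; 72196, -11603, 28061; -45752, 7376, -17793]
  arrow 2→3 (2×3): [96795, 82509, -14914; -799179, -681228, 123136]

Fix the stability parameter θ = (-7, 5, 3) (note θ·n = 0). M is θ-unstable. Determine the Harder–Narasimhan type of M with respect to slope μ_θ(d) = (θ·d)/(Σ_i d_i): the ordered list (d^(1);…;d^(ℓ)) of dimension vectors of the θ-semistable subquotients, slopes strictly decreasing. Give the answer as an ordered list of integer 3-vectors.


Via rank(M_{q-1}∘⋯∘M_p): M ≅ I[1,2], I[1,3]^2.
μ_θ-semistable layers: μ^(1)=5; μ^(2)=4; μ^(3)=-7

((0, 1, 0); (0, 2, 2); (3, 0, 0))


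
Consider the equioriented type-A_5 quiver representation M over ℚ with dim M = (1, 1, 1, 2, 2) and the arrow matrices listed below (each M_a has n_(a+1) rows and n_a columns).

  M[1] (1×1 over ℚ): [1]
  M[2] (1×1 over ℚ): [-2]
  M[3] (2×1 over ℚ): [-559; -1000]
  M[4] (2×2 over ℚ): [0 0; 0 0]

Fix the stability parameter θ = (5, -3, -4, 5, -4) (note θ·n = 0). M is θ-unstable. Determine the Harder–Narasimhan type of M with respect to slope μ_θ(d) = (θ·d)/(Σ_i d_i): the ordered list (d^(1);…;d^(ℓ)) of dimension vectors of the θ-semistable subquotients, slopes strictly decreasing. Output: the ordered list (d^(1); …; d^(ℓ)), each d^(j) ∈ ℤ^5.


Interval decomposition of M: I[1,4], I[4,4], I[5,5]^2.
HN type (ℓ=3): μ^(1)=5; μ^(2)=-2/3; μ^(3)=-4

((0, 0, 0, 2, 0); (1, 1, 1, 0, 0); (0, 0, 0, 0, 2))


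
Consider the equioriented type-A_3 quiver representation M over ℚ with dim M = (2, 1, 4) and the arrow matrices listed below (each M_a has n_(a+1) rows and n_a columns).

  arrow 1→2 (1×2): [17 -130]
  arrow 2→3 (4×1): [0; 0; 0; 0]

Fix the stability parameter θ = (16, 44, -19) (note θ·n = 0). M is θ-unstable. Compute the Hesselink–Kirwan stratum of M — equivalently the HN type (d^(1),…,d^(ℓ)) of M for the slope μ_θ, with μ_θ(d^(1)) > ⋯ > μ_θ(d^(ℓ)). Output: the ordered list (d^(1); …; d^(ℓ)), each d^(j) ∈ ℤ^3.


Via rank(M_{q-1}∘⋯∘M_p): M ≅ I[1,1], I[1,2], I[3,3]^4.
μ_θ-semistable layers: μ^(1)=44; μ^(2)=16; μ^(3)=-19

((0, 1, 0); (2, 0, 0); (0, 0, 4))


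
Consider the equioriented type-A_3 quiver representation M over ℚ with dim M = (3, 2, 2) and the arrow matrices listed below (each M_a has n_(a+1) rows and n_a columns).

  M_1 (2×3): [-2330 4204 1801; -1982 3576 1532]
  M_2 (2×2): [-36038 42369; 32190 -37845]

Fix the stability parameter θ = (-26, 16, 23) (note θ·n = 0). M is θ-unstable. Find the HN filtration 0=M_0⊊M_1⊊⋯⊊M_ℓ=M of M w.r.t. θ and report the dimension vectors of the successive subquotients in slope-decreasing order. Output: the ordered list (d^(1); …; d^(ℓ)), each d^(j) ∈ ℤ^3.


Via rank(M_{q-1}∘⋯∘M_p): M ≅ I[1,1], I[1,2], I[1,3], I[3,3].
μ_θ-semistable layers: μ^(1)=23; μ^(2)=16; μ^(3)=-26

((0, 0, 2); (0, 2, 0); (3, 0, 0))


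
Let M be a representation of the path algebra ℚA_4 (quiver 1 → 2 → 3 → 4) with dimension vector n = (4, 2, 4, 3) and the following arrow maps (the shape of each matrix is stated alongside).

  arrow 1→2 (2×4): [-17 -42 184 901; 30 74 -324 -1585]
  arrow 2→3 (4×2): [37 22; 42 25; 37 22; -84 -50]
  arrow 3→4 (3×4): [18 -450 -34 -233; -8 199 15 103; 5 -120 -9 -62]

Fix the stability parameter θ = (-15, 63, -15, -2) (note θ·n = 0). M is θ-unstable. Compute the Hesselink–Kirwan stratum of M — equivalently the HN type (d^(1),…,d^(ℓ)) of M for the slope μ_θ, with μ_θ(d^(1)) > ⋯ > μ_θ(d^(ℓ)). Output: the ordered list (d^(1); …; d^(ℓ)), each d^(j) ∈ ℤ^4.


Barcode: M ≅ I[1,1]^2, I[1,3], I[1,4], I[3,4]^2. HN layers by μ_θ (4 steps, strictly decreasing):
  μ^(1)=24; μ^(2)=46/3; μ^(3)=-2; μ^(4)=-15

((0, 1, 1, 0); (0, 1, 1, 1); (0, 0, 0, 2); (4, 0, 2, 0))


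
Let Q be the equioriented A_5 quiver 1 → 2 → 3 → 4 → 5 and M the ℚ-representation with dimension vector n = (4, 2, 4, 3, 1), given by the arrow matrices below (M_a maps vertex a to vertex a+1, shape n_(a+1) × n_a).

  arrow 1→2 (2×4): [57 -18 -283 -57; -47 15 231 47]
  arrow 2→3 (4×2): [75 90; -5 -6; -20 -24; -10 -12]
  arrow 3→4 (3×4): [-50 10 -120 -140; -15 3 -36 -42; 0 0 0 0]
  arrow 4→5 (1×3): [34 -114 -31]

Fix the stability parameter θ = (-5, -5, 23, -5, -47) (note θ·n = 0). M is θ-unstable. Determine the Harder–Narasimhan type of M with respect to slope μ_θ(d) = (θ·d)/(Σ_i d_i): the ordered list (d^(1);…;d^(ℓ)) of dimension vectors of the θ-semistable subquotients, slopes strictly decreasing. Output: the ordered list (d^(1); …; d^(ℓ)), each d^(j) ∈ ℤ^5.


Via rank(M_{q-1}∘⋯∘M_p): M ≅ I[1,1]^2, I[1,2], I[1,3], I[3,3]^2, I[3,5], I[4,4]^2.
μ_θ-semistable layers: μ^(1)=23; μ^(2)=-5; μ^(3)=-29/3

((0, 0, 3, 0, 0); (4, 2, 0, 2, 0); (0, 0, 1, 1, 1))


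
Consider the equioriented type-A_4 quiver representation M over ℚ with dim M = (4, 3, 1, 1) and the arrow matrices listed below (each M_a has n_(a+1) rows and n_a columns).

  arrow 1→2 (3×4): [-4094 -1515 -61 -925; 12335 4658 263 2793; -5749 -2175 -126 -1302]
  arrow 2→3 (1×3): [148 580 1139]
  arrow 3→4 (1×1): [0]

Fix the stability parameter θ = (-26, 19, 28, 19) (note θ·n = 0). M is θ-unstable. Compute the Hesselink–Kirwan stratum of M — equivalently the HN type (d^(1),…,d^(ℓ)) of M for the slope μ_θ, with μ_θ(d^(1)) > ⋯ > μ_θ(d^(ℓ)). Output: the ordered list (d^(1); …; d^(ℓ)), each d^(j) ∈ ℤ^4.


Interval decomposition of M: I[1,1], I[1,2]^2, I[1,3], I[4,4].
HN type (ℓ=3): μ^(1)=28; μ^(2)=19; μ^(3)=-26

((0, 0, 1, 0); (0, 3, 0, 1); (4, 0, 0, 0))


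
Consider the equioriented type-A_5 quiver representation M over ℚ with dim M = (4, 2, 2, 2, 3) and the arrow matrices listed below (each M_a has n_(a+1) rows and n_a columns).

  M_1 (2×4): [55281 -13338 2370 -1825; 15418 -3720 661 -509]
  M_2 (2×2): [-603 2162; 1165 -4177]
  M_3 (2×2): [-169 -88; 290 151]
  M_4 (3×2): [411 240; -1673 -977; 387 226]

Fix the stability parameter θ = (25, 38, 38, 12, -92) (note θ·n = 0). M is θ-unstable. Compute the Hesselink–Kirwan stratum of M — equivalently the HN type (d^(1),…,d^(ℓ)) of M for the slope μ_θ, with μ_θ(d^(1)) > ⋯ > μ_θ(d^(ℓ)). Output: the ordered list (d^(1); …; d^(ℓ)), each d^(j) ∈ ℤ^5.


Interval decomposition of M: I[1,1]^2, I[1,5]^2, I[5,5].
HN type (ℓ=3): μ^(1)=25; μ^(2)=21/5; μ^(3)=-92

((2, 0, 0, 0, 0); (2, 2, 2, 2, 2); (0, 0, 0, 0, 1))


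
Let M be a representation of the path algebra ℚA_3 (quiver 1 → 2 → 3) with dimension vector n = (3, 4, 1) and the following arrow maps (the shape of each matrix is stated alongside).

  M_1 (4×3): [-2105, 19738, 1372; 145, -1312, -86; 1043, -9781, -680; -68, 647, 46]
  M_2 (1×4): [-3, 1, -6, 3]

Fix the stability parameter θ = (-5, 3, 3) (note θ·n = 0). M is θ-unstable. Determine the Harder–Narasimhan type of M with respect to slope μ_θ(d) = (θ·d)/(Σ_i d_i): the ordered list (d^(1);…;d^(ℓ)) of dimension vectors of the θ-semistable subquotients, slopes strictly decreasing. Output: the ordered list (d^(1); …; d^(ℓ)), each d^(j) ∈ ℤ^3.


Via rank(M_{q-1}∘⋯∘M_p): M ≅ I[1,2]^2, I[1,3], I[2,2].
μ_θ-semistable layers: μ^(1)=3; μ^(2)=-5

((0, 4, 1); (3, 0, 0))


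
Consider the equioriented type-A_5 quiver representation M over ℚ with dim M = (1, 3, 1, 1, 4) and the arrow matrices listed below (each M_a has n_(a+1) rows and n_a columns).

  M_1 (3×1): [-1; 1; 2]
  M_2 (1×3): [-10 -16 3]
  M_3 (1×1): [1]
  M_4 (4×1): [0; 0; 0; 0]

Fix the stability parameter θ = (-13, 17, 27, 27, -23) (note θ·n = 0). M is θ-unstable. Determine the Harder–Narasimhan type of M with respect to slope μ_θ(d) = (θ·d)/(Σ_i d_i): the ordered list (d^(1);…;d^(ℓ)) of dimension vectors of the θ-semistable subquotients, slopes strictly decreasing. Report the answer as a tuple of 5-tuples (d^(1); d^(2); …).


Barcode: M ≅ I[1,2], I[2,2], I[2,4], I[5,5]^4. HN layers by μ_θ (4 steps, strictly decreasing):
  μ^(1)=27; μ^(2)=17; μ^(3)=-13; μ^(4)=-23

((0, 0, 1, 1, 0); (0, 3, 0, 0, 0); (1, 0, 0, 0, 0); (0, 0, 0, 0, 4))


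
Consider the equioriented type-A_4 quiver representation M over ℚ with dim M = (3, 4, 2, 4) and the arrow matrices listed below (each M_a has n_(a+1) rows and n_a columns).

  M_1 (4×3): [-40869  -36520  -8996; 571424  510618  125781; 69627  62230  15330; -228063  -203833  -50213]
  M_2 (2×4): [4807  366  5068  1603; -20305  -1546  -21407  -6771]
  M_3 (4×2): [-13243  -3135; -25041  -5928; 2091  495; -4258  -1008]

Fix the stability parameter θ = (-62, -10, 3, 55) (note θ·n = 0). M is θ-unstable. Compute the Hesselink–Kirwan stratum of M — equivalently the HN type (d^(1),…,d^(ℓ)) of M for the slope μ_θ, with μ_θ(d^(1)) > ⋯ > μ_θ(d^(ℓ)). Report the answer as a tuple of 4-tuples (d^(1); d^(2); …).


Interval decomposition of M: I[1,2], I[1,4]^2, I[2,2], I[4,4]^2.
HN type (ℓ=4): μ^(1)=55; μ^(2)=3; μ^(3)=-10; μ^(4)=-62

((0, 0, 0, 4); (0, 0, 2, 0); (0, 4, 0, 0); (3, 0, 0, 0))


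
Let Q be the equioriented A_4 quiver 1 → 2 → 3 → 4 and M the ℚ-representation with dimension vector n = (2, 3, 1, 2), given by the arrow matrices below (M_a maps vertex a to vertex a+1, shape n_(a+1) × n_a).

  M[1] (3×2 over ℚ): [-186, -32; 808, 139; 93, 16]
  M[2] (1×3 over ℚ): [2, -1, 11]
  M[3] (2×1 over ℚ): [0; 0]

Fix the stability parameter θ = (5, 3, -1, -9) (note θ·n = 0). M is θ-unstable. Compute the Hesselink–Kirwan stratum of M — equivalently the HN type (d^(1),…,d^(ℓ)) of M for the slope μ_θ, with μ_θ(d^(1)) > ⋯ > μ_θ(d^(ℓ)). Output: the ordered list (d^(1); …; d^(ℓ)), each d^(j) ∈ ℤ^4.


Interval decomposition of M: I[1,2], I[1,3], I[2,2], I[4,4]^2.
HN type (ℓ=4): μ^(1)=4; μ^(2)=3; μ^(3)=7/3; μ^(4)=-9

((1, 1, 0, 0); (0, 1, 0, 0); (1, 1, 1, 0); (0, 0, 0, 2))


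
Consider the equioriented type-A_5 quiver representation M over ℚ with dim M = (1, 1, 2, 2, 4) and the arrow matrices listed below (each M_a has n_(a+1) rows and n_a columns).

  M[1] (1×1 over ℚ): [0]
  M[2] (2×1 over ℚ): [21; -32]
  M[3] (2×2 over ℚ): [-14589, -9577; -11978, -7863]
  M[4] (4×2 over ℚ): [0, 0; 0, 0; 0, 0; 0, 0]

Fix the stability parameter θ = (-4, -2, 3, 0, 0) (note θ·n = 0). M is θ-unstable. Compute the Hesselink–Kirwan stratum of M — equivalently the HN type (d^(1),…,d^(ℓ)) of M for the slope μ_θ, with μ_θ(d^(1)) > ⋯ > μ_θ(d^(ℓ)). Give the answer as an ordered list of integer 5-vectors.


Barcode: M ≅ I[1,1], I[2,4], I[3,4], I[5,5]^4. HN layers by μ_θ (4 steps, strictly decreasing):
  μ^(1)=3/2; μ^(2)=0; μ^(3)=-2; μ^(4)=-4

((0, 0, 2, 2, 0); (0, 0, 0, 0, 4); (0, 1, 0, 0, 0); (1, 0, 0, 0, 0))


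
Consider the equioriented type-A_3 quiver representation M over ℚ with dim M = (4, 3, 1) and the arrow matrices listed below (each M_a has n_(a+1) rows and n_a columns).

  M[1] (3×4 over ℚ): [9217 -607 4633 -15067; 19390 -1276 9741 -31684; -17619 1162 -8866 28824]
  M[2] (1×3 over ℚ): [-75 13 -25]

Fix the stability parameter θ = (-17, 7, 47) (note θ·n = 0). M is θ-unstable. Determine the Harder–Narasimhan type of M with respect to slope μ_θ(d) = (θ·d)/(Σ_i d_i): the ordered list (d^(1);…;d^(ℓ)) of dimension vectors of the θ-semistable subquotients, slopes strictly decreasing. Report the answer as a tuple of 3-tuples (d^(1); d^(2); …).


Barcode: M ≅ I[1,1], I[1,2]^2, I[1,3]. HN layers by μ_θ (3 steps, strictly decreasing):
  μ^(1)=47; μ^(2)=7; μ^(3)=-17

((0, 0, 1); (0, 3, 0); (4, 0, 0))


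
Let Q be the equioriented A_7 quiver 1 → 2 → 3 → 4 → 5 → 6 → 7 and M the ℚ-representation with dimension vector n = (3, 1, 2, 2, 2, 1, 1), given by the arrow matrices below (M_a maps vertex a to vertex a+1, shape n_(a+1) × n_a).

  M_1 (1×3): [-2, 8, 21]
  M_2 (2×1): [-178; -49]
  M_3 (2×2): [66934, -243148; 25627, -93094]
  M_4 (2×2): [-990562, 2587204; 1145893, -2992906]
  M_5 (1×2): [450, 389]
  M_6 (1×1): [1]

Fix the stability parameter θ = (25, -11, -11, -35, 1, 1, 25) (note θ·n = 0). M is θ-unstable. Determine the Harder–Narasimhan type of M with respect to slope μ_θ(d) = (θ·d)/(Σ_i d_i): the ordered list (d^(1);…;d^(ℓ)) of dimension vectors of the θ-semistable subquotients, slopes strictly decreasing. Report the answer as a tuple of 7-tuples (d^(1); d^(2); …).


Via rank(M_{q-1}∘⋯∘M_p): M ≅ I[1,1]^2, I[1,3], I[3,4], I[4,7], I[5,5].
μ_θ-semistable layers: μ^(1)=25; μ^(2)=1; μ^(3)=-23; μ^(4)=-35

((2, 0, 0, 0, 0, 0, 1); (1, 1, 1, 0, 2, 1, 0); (0, 0, 1, 1, 0, 0, 0); (0, 0, 0, 1, 0, 0, 0))
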